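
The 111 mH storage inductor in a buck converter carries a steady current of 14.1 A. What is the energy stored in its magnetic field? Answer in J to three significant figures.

U ≈ 11.0 J

Stored magnetic energy: U = ½LI².
U = ½(0.111 H)(14.1 A)² = 11.03 J.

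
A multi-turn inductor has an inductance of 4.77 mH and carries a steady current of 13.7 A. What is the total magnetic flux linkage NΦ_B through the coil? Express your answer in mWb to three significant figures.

From L = NΦ_B/I, the flux linkage is NΦ_B = LI.
NΦ_B = (4.770×10^-3 H)(13.7 A) = 6.5349×10^-2 Wb.

NΦ_B ≈ 65.3 mWb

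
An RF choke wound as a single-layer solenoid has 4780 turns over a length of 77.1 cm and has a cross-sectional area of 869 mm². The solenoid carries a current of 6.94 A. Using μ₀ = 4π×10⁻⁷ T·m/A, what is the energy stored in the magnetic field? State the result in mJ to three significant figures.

A = 869 mm² = 8.690×10^-4 m².
L = μ₀N²A/ℓ = (4π×10⁻⁷)(4780)²(8.690×10^-4)/(0.771) = 3.236×10^-2 H.
U = ½LI² = ½(3.236×10^-2)(6.94)² = 0.7793 J.

U ≈ 779 mJ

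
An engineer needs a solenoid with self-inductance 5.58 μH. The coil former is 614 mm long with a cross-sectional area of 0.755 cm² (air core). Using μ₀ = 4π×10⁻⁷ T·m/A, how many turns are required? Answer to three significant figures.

N ≈ 190 turns

A = 0.755 cm² = 7.550×10^-5 m².
From L = μ₀N²A/ℓ, N = √(Lℓ / (μ₀A)).
N = √[(5.580×10^-6)(0.614) / ((4π×10⁻⁷)×7.550×10^-5)] = √(3.611×10^4) ≈ 190.0.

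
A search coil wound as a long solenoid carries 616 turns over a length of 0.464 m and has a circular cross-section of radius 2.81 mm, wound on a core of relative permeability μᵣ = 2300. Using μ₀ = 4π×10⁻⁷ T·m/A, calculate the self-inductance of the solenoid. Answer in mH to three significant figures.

L ≈ 58.6 mH

A = πr² = π(2.810×10^-3 m)² = 2.481×10^-5 m².
For a long solenoid, L = μ₀μᵣN²A/ℓ.
L = (4π×10⁻⁷)(2300)(616)²(2.481×10^-5)/(0.464 m) = 5.863×10^-2 H.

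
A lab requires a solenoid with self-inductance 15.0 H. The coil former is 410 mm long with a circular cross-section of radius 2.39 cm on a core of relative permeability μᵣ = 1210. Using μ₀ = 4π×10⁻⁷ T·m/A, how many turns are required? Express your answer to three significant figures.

N ≈ 1500 turns

A = πr² = π(2.390×10^-2 m)² = 1.7945×10^-3 m².
From L = μ₀μᵣN²A/ℓ, N = √(Lℓ / (μ₀μᵣA)).
N = √[(15)(0.41) / ((4π×10⁻⁷)(1210)×1.7945×10^-3)] = √(2.254×10^6) ≈ 1501.3.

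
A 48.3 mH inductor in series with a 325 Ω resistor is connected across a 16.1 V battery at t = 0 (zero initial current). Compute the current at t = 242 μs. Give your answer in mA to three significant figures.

I ≈ 39.8 mA

τ = L/R = 4.830×10^-2/325 = 1.486×10^-4 s; final current I_∞ = ε/R = 16.1/325 = 4.954×10^-2 A.
I(t) = I_∞(1 − e^(−t/τ)) with t/τ = 1.628.
I = (4.954×10^-2)(1 − e^(−1.628)) = 3.982×10^-2 A.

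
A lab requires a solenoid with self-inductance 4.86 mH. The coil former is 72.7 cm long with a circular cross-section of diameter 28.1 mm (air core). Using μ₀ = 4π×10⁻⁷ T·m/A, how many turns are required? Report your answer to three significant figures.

A = π(d/2)² = π(1.405×10^-2 m)² = 6.202×10^-4 m².
From L = μ₀N²A/ℓ, N = √(Lℓ / (μ₀A)).
N = √[(4.860×10^-3)(0.727) / ((4π×10⁻⁷)×6.202×10^-4)] = √(4.534×10^6) ≈ 2129.3.

N ≈ 2130 turns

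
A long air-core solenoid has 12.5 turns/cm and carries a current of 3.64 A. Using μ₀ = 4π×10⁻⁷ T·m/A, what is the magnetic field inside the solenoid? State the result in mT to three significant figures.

Inside a long solenoid, B = μ₀nI.
B = (4π×10⁻⁷)(1.250×10^3 m⁻¹)(3.64 A) = 5.718×10^-3 T.

B ≈ 5.72 mT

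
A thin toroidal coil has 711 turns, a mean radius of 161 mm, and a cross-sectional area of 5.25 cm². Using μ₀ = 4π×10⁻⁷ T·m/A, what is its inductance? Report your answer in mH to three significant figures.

L ≈ 0.330 mH

For a thin toroid, L = μ₀N²A/(2πR).
L = (4π×10⁻⁷)(711)²(5.250×10^-4) / (2π×0.161 m) = 3.297×10^-4 H.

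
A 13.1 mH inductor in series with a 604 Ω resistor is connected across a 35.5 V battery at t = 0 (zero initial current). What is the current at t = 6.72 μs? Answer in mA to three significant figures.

τ = L/R = 1.310×10^-2/604 = 2.169×10^-5 s; final current I_∞ = ε/R = 35.5/604 = 5.877×10^-2 A.
I(t) = I_∞(1 − e^(−t/τ)) with t/τ = 0.310.
I = (5.877×10^-2)(1 − e^(−0.310)) = 1.566×10^-2 A.

I ≈ 15.7 mA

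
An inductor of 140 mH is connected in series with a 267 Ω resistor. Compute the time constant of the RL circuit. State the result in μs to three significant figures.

τ = L/R = (0.14 H)/(267 Ω) = 5.243×10^-4 s.

τ ≈ 524 μs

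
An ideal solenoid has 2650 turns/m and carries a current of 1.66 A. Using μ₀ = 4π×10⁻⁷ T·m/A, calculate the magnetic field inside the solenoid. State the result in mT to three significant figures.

Inside a long solenoid, B = μ₀nI.
B = (4π×10⁻⁷)(2.650×10^3 m⁻¹)(1.66 A) = 5.528×10^-3 T.

B ≈ 5.53 mT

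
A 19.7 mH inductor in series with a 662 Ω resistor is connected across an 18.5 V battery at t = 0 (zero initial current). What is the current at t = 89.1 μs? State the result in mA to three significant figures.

I ≈ 26.5 mA

τ = L/R = 1.970×10^-2/662 = 2.976×10^-5 s; final current I_∞ = ε/R = 18.5/662 = 2.7946×10^-2 A.
I(t) = I_∞(1 − e^(−t/τ)) with t/τ = 2.994.
I = (2.7946×10^-2)(1 − e^(−2.994)) = 2.6546×10^-2 A.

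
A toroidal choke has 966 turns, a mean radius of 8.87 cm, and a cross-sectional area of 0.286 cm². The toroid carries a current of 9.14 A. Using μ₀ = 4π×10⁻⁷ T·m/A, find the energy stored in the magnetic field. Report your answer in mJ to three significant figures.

L = μ₀N²A/(2πR) = (4π×10⁻⁷)(966)²(2.860×10^-5)/(2π×8.870×10^-2) = 6.018×10^-5 H.
U = ½LI² = ½(6.018×10^-5)(9.14)² = 2.514×10^-3 J.

U ≈ 2.51 mJ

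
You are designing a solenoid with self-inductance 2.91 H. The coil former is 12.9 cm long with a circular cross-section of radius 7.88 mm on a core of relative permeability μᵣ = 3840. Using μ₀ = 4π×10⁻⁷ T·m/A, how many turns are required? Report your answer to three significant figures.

A = πr² = π(7.880×10^-3 m)² = 1.951×10^-4 m².
From L = μ₀μᵣN²A/ℓ, N = √(Lℓ / (μ₀μᵣA)).
N = √[(2.91)(0.129) / ((4π×10⁻⁷)(3840)×1.951×10^-4)] = √(3.988×10^5) ≈ 631.49.

N ≈ 631 turns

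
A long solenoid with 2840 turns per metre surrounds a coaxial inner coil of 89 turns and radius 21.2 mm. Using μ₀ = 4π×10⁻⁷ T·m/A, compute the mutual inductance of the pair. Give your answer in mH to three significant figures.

The outer solenoid produces a uniform field B₁ = μ₀n₁I₁ across the inner coil,
so the flux linkage is N₂Φ = N₂B₁A₂ = μ₀n₁N₂A₂·I₁, giving M = μ₀n₁N₂A₂.
A₂ = πr² = π(2.120×10^-2 m)² = 1.412×10^-3 m².
M = (4π×10⁻⁷)(2840)(89)(1.412×10^-3) = 4.4848×10^-4 H.

M ≈ 0.448 mH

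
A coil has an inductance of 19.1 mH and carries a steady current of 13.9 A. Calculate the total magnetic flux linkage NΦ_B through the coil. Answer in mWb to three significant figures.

NΦ_B ≈ 265 mWb

From L = NΦ_B/I, the flux linkage is NΦ_B = LI.
NΦ_B = (1.910×10^-2 H)(13.9 A) = 0.26549 Wb.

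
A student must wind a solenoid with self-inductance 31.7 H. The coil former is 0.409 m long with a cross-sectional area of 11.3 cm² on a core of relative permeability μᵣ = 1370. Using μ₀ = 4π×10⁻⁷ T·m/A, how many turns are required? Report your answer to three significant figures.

N ≈ 2580 turns

A = 11.3 cm² = 1.130×10^-3 m².
From L = μ₀μᵣN²A/ℓ, N = √(Lℓ / (μ₀μᵣA)).
N = √[(31.7)(0.409) / ((4π×10⁻⁷)(1370)×1.130×10^-3)] = √(6.6646×10^6) ≈ 2581.6.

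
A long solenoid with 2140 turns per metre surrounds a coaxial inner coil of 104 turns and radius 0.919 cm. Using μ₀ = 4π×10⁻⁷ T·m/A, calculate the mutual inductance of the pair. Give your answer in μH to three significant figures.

M ≈ 74.2 μH

The outer solenoid produces a uniform field B₁ = μ₀n₁I₁ across the inner coil,
so the flux linkage is N₂Φ = N₂B₁A₂ = μ₀n₁N₂A₂·I₁, giving M = μ₀n₁N₂A₂.
A₂ = πr² = π(9.190×10^-3 m)² = 2.653×10^-4 m².
M = (4π×10⁻⁷)(2140)(104)(2.653×10^-4) = 7.421×10^-5 H.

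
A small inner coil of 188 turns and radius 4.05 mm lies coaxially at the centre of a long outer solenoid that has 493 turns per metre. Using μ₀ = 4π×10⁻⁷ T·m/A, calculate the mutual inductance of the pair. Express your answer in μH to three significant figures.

M ≈ 6.00 μH

The outer solenoid produces a uniform field B₁ = μ₀n₁I₁ across the inner coil,
so the flux linkage is N₂Φ = N₂B₁A₂ = μ₀n₁N₂A₂·I₁, giving M = μ₀n₁N₂A₂.
A₂ = πr² = π(4.050×10^-3 m)² = 5.153×10^-5 m².
M = (4π×10⁻⁷)(493)(188)(5.153×10^-5) = 6.002×10^-6 H.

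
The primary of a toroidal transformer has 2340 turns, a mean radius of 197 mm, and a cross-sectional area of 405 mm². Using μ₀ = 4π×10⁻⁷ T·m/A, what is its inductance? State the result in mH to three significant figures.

For a thin toroid, L = μ₀N²A/(2πR).
L = (4π×10⁻⁷)(2340)²(4.050×10^-4) / (2π×0.197 m) = 2.251×10^-3 H.

L ≈ 2.25 mH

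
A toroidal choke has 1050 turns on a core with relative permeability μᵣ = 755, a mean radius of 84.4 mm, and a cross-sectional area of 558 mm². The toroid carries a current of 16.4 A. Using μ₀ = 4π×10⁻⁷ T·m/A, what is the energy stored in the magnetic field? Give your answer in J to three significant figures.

U ≈ 148 J

L = μ₀μᵣN²A/(2πR) = (4π×10⁻⁷)(755)(1050)²(5.580×10^-4)/(2π×8.440×10^-2) = 1.101 H.
U = ½LI² = ½(1.101)(16.4)² = 148 J.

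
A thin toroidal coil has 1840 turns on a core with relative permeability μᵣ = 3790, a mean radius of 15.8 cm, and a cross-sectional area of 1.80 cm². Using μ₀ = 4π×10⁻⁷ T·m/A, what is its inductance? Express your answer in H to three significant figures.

L ≈ 2.92 H

For a thin toroid, L = μ₀μᵣN²A/(2πR).
L = (4π×10⁻⁷)(3790)(1840)²(1.800×10^-4) / (2π×0.158 m) = 2.924 H.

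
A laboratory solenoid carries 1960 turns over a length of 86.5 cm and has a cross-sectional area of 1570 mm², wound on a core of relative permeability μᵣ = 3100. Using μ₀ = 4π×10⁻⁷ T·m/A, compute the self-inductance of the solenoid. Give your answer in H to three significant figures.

A = 1570 mm² = 1.570×10^-3 m².
For a long solenoid, L = μ₀μᵣN²A/ℓ.
L = (4π×10⁻⁷)(3100)(1960)²(1.570×10^-3)/(0.865 m) = 27.16 H.

L ≈ 27.2 H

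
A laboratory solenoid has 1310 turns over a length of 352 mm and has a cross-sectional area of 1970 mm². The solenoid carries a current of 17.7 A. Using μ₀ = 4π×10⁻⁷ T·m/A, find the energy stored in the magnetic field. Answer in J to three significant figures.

A = 1970 mm² = 1.970×10^-3 m².
L = μ₀N²A/ℓ = (4π×10⁻⁷)(1310)²(1.970×10^-3)/(0.352) = 1.207×10^-2 H.
U = ½LI² = ½(1.207×10^-2)(17.7)² = 1.891 J.

U ≈ 1.89 J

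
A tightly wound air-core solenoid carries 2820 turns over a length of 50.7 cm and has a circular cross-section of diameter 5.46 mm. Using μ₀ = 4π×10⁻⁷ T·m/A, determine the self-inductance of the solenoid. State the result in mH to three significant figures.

L ≈ 0.462 mH

A = π(d/2)² = π(2.730×10^-3 m)² = 2.341×10^-5 m².
For a long solenoid, L = μ₀N²A/ℓ.
L = (4π×10⁻⁷)(2820)²(2.341×10^-5)/(0.507 m) = 4.615×10^-4 H.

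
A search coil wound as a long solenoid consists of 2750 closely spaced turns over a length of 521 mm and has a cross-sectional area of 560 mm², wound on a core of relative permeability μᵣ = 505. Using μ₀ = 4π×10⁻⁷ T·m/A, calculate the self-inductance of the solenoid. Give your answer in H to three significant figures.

A = 560 mm² = 5.600×10^-4 m².
For a long solenoid, L = μ₀μᵣN²A/ℓ.
L = (4π×10⁻⁷)(505)(2750)²(5.600×10^-4)/(0.521 m) = 5.158 H.

L ≈ 5.16 H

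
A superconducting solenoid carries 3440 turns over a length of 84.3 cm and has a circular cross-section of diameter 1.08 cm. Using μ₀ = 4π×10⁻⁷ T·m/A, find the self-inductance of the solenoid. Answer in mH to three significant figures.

L ≈ 1.62 mH

A = π(d/2)² = π(5.400×10^-3 m)² = 9.161×10^-5 m².
For a long solenoid, L = μ₀N²A/ℓ.
L = (4π×10⁻⁷)(3440)²(9.161×10^-5)/(0.843 m) = 1.616×10^-3 H.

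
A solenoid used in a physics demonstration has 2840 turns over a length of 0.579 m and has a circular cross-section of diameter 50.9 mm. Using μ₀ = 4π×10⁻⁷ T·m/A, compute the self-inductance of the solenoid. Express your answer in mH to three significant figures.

L ≈ 35.6 mH

A = π(d/2)² = π(2.545×10^-2 m)² = 2.0348×10^-3 m².
For a long solenoid, L = μ₀N²A/ℓ.
L = (4π×10⁻⁷)(2840)²(2.0348×10^-3)/(0.579 m) = 3.562×10^-2 H.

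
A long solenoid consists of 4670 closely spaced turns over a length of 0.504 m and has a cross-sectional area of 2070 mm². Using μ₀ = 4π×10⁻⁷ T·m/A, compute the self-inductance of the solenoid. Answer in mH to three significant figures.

A = 2070 mm² = 2.070×10^-3 m².
For a long solenoid, L = μ₀N²A/ℓ.
L = (4π×10⁻⁷)(4670)²(2.070×10^-3)/(0.504 m) = 0.1126 H.

L ≈ 113 mH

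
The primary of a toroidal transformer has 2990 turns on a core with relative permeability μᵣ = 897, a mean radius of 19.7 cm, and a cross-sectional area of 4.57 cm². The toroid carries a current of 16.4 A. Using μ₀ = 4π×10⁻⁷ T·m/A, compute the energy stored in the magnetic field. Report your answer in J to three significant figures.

U ≈ 500 J

L = μ₀μᵣN²A/(2πR) = (4π×10⁻⁷)(897)(2990)²(4.570×10^-4)/(2π×0.197) = 3.721 H.
U = ½LI² = ½(3.721)(16.4)² = 500.3 J.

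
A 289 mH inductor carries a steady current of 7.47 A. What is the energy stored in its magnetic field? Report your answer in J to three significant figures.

U ≈ 8.06 J

Stored magnetic energy: U = ½LI².
U = ½(0.289 H)(7.47 A)² = 8.063 J.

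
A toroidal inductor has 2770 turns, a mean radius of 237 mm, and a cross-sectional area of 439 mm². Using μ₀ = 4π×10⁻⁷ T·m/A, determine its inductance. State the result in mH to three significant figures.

For a thin toroid, L = μ₀N²A/(2πR).
L = (4π×10⁻⁷)(2770)²(4.390×10^-4) / (2π×0.237 m) = 2.843×10^-3 H.

L ≈ 2.84 mH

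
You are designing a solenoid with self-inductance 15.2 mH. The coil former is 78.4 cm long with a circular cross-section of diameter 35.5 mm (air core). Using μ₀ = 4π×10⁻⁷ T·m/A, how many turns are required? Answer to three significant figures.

N ≈ 3100 turns

A = π(d/2)² = π(1.775×10^-2 m)² = 9.898×10^-4 m².
From L = μ₀N²A/ℓ, N = √(Lℓ / (μ₀A)).
N = √[(1.520×10^-2)(0.784) / ((4π×10⁻⁷)×9.898×10^-4)] = √(9.581×10^6) ≈ 3095.3.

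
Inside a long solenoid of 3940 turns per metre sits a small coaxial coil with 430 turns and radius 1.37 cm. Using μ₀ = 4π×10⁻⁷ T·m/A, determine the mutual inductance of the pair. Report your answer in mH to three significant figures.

M ≈ 1.26 mH

The outer solenoid produces a uniform field B₁ = μ₀n₁I₁ across the inner coil,
so the flux linkage is N₂Φ = N₂B₁A₂ = μ₀n₁N₂A₂·I₁, giving M = μ₀n₁N₂A₂.
A₂ = πr² = π(1.370×10^-2 m)² = 5.896×10^-4 m².
M = (4π×10⁻⁷)(3940)(430)(5.896×10^-4) = 1.255×10^-3 H.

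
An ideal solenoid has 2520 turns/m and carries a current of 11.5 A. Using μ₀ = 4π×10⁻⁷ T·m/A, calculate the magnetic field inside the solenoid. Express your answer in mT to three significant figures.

B ≈ 36.4 mT

Inside a long solenoid, B = μ₀nI.
B = (4π×10⁻⁷)(2.520×10^3 m⁻¹)(11.5 A) = 3.642×10^-2 T.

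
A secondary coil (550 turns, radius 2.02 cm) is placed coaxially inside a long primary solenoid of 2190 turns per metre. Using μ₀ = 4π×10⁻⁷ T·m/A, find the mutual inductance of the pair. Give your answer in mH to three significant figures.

The outer solenoid produces a uniform field B₁ = μ₀n₁I₁ across the inner coil,
so the flux linkage is N₂Φ = N₂B₁A₂ = μ₀n₁N₂A₂·I₁, giving M = μ₀n₁N₂A₂.
A₂ = πr² = π(2.020×10^-2 m)² = 1.282×10^-3 m².
M = (4π×10⁻⁷)(2190)(550)(1.282×10^-3) = 1.940×10^-3 H.

M ≈ 1.94 mH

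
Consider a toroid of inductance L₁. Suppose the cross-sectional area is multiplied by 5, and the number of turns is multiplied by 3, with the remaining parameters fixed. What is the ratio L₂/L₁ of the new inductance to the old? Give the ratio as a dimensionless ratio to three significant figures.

For a toroid, L ∝ μᵣN²A/R.
L₂/L₁ = (5) × (3)^2 = 45.0.

L₂/L₁ = 45.0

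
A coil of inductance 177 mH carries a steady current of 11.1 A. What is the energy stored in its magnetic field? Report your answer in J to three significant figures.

U ≈ 10.9 J

Stored magnetic energy: U = ½LI².
U = ½(0.177 H)(11.1 A)² = 10.9 J.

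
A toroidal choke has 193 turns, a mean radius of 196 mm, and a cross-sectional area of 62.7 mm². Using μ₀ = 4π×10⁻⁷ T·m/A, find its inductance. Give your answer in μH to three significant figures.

L ≈ 2.38 μH

For a thin toroid, L = μ₀N²A/(2πR).
L = (4π×10⁻⁷)(193)²(6.270×10^-5) / (2π×0.196 m) = 2.383×10^-6 H.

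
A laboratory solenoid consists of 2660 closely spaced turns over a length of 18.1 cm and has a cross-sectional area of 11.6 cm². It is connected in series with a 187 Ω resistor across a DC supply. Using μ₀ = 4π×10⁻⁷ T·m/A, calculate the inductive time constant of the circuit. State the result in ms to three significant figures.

τ ≈ 0.305 ms

A = 11.6 cm² = 1.160×10^-3 m².
L = μ₀N²A/ℓ = (4π×10⁻⁷)(2660)²(1.160×10^-3)/(0.181) = 5.698×10^-2 H.
τ = L/R = (5.698×10^-2)/(187) = 3.047×10^-4 s.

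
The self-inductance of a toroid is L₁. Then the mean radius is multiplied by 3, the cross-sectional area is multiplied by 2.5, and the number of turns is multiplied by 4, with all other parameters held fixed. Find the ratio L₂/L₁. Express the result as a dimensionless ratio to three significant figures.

L₂/L₁ = 13.3

For a toroid, L ∝ μᵣN²A/R.
L₂/L₁ = (3)^-1 × (2.5) × (4)^2 = 13.3.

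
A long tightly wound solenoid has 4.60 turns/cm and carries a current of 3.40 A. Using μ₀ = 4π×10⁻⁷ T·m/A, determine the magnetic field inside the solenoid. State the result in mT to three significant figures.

Inside a long solenoid, B = μ₀nI.
B = (4π×10⁻⁷)(460 m⁻¹)(3.40 A) = 1.965×10^-3 T.

B ≈ 1.97 mT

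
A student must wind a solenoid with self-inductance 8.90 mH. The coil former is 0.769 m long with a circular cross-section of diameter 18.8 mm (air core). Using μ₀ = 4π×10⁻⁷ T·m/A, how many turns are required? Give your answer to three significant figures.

N ≈ 4430 turns

A = π(d/2)² = π(9.400×10^-3 m)² = 2.776×10^-4 m².
From L = μ₀N²A/ℓ, N = √(Lℓ / (μ₀A)).
N = √[(8.900×10^-3)(0.769) / ((4π×10⁻⁷)×2.776×10^-4)] = √(1.962×10^7) ≈ 4429.5.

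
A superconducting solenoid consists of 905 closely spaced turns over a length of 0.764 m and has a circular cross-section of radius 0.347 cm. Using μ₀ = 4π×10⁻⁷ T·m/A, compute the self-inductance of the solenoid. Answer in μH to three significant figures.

A = πr² = π(3.470×10^-3 m)² = 3.783×10^-5 m².
For a long solenoid, L = μ₀N²A/ℓ.
L = (4π×10⁻⁷)(905)²(3.783×10^-5)/(0.764 m) = 5.096×10^-5 H.

L ≈ 51.0 μH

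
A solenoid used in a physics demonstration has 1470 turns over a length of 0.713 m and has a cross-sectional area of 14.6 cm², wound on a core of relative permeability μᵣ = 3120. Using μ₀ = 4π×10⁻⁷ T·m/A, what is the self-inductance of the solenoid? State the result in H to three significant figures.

L ≈ 17.3 H

A = 14.6 cm² = 1.460×10^-3 m².
For a long solenoid, L = μ₀μᵣN²A/ℓ.
L = (4π×10⁻⁷)(3120)(1470)²(1.460×10^-3)/(0.713 m) = 17.349 H.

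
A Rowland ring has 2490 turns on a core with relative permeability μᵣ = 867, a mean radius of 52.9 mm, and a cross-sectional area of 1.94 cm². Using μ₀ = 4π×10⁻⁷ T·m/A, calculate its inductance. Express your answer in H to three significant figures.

L ≈ 3.94 H

For a thin toroid, L = μ₀μᵣN²A/(2πR).
L = (4π×10⁻⁷)(867)(2490)²(1.940×10^-4) / (2π×5.290×10^-2 m) = 3.943 H.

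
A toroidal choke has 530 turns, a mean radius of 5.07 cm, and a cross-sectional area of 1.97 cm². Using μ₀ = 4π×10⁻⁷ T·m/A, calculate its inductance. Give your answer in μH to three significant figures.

L ≈ 218 μH

For a thin toroid, L = μ₀N²A/(2πR).
L = (4π×10⁻⁷)(530)²(1.970×10^-4) / (2π×5.070×10^-2 m) = 2.183×10^-4 H.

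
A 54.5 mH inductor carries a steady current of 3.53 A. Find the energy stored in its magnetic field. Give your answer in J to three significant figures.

U ≈ 0.340 J

Stored magnetic energy: U = ½LI².
U = ½(5.450×10^-2 H)(3.53 A)² = 0.3396 J.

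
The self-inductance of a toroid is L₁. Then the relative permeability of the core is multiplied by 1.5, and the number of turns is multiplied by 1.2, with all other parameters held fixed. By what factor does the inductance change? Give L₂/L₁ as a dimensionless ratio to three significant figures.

For a toroid, L ∝ μᵣN²A/R.
L₂/L₁ = (1.5) × (1.2)^2 = 2.16.

L₂/L₁ = 2.16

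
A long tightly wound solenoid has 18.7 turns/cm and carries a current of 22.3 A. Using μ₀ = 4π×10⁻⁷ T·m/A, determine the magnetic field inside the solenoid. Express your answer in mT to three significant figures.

B ≈ 52.4 mT

Inside a long solenoid, B = μ₀nI.
B = (4π×10⁻⁷)(1.870×10^3 m⁻¹)(22.3 A) = 5.240×10^-2 T.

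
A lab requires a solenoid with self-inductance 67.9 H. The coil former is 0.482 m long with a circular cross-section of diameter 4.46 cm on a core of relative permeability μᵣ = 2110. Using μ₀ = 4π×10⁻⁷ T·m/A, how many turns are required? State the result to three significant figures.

A = π(d/2)² = π(2.230×10^-2 m)² = 1.562×10^-3 m².
From L = μ₀μᵣN²A/ℓ, N = √(Lℓ / (μ₀μᵣA)).
N = √[(67.9)(0.482) / ((4π×10⁻⁷)(2110)×1.562×10^-3)] = √(7.901×10^6) ≈ 2810.8.

N ≈ 2810 turns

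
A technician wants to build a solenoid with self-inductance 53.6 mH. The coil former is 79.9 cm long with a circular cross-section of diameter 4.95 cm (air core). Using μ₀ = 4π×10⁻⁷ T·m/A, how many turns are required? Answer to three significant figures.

N ≈ 4210 turns

A = π(d/2)² = π(2.475×10^-2 m)² = 1.924×10^-3 m².
From L = μ₀N²A/ℓ, N = √(Lℓ / (μ₀A)).
N = √[(5.360×10^-2)(0.799) / ((4π×10⁻⁷)×1.924×10^-3)] = √(1.771×10^7) ≈ 4208.2.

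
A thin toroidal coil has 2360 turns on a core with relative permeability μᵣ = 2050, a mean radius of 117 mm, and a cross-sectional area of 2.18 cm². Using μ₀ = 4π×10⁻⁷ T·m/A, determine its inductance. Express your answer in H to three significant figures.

For a thin toroid, L = μ₀μᵣN²A/(2πR).
L = (4π×10⁻⁷)(2050)(2360)²(2.180×10^-4) / (2π×0.117 m) = 4.2548 H.

L ≈ 4.25 H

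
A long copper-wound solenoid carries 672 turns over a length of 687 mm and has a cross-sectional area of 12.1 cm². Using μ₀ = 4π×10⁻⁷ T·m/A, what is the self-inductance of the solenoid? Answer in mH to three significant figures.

A = 12.1 cm² = 1.210×10^-3 m².
For a long solenoid, L = μ₀N²A/ℓ.
L = (4π×10⁻⁷)(672)²(1.210×10^-3)/(0.687 m) = 9.9949×10^-4 H.

L ≈ 0.999 mH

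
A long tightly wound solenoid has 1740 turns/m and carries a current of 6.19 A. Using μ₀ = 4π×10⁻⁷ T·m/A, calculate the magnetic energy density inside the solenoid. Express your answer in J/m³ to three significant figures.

B = μ₀nI = (4π×10⁻⁷)(1.740×10^3)(6.19) = 1.353×10^-2 T.
u = B²/(2μ₀) = (1.353×10^-2)²/(2×4π×10⁻⁷) = 72.89 J/m³.

u ≈ 72.9 J/m³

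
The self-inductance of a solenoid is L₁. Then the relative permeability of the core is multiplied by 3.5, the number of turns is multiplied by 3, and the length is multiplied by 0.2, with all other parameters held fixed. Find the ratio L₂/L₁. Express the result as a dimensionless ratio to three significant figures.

L₂/L₁ = 158

For a solenoid, L ∝ μᵣN²A/ℓ.
L₂/L₁ = (3.5) × (3)^2 × (0.2)^-1 = 158.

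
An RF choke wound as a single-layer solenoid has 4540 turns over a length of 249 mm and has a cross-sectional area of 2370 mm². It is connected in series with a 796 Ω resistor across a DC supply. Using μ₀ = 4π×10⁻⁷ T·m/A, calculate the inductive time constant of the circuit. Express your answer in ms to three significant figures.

τ ≈ 0.310 ms

A = 2370 mm² = 2.370×10^-3 m².
L = μ₀N²A/ℓ = (4π×10⁻⁷)(4540)²(2.370×10^-3)/(0.249) = 0.2465 H.
τ = L/R = (0.2465)/(796) = 3.097×10^-4 s.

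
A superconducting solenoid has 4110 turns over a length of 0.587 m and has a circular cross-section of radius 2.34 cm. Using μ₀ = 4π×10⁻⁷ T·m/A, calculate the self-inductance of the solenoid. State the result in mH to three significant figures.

A = πr² = π(2.340×10^-2 m)² = 1.720×10^-3 m².
For a long solenoid, L = μ₀N²A/ℓ.
L = (4π×10⁻⁷)(4110)²(1.720×10^-3)/(0.587 m) = 6.221×10^-2 H.

L ≈ 62.2 mH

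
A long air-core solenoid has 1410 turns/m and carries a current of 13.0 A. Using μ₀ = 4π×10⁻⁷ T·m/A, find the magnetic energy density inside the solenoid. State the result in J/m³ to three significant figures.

u ≈ 211 J/m³

B = μ₀nI = (4π×10⁻⁷)(1.410×10^3)(13.0) = 2.303×10^-2 T.
u = B²/(2μ₀) = (2.303×10^-2)²/(2×4π×10⁻⁷) = 211.1 J/m³.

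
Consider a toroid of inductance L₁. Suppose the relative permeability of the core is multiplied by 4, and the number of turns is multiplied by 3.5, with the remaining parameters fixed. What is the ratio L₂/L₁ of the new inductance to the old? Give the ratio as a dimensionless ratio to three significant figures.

L₂/L₁ = 49.0

For a toroid, L ∝ μᵣN²A/R.
L₂/L₁ = (4) × (3.5)^2 = 49.0.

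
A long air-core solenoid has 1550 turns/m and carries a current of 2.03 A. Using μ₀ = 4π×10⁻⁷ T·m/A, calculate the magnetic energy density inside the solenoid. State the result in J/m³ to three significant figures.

u ≈ 6.22 J/m³

B = μ₀nI = (4π×10⁻⁷)(1.550×10^3)(2.03) = 3.954×10^-3 T.
u = B²/(2μ₀) = (3.954×10^-3)²/(2×4π×10⁻⁷) = 6.221 J/m³.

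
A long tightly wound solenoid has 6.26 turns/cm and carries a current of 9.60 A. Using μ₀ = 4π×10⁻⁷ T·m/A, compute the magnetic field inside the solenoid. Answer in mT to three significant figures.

Inside a long solenoid, B = μ₀nI.
B = (4π×10⁻⁷)(626 m⁻¹)(9.60 A) = 7.552×10^-3 T.

B ≈ 7.55 mT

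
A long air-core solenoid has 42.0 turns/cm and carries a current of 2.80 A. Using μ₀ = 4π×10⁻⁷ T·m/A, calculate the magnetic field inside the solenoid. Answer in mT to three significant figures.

B ≈ 14.8 mT

Inside a long solenoid, B = μ₀nI.
B = (4π×10⁻⁷)(4.200×10^3 m⁻¹)(2.80 A) = 1.478×10^-2 T.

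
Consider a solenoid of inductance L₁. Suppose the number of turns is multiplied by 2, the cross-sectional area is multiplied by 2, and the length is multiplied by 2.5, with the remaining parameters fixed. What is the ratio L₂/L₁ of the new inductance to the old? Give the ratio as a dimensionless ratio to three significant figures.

For a solenoid, L ∝ μᵣN²A/ℓ.
L₂/L₁ = (2)^2 × (2) × (2.5)^-1 = 3.20.

L₂/L₁ = 3.20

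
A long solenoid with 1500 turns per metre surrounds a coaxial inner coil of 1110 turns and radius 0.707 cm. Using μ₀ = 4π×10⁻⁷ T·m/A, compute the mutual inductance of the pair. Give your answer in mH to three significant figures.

M ≈ 0.329 mH

The outer solenoid produces a uniform field B₁ = μ₀n₁I₁ across the inner coil,
so the flux linkage is N₂Φ = N₂B₁A₂ = μ₀n₁N₂A₂·I₁, giving M = μ₀n₁N₂A₂.
A₂ = πr² = π(7.070×10^-3 m)² = 1.570×10^-4 m².
M = (4π×10⁻⁷)(1500)(1110)(1.570×10^-4) = 3.286×10^-4 H.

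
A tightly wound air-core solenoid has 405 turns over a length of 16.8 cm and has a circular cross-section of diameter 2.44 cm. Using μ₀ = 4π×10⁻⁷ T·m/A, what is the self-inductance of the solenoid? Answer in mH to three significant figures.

A = π(d/2)² = π(1.220×10^-2 m)² = 4.676×10^-4 m².
For a long solenoid, L = μ₀N²A/ℓ.
L = (4π×10⁻⁷)(405)²(4.676×10^-4)/(0.168 m) = 5.737×10^-4 H.

L ≈ 0.574 mH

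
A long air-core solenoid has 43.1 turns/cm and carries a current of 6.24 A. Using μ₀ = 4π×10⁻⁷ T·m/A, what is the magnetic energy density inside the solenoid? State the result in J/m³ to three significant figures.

u ≈ 454 J/m³

B = μ₀nI = (4π×10⁻⁷)(4.310×10^3)(6.24) = 3.380×10^-2 T.
u = B²/(2μ₀) = (3.380×10^-2)²/(2×4π×10⁻⁷) = 454.47 J/m³.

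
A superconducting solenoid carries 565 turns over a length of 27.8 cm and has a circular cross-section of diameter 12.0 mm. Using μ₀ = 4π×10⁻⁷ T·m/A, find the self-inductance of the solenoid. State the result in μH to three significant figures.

L ≈ 163 μH

A = π(d/2)² = π(6.000×10^-3 m)² = 1.131×10^-4 m².
For a long solenoid, L = μ₀N²A/ℓ.
L = (4π×10⁻⁷)(565)²(1.131×10^-4)/(0.278 m) = 1.632×10^-4 H.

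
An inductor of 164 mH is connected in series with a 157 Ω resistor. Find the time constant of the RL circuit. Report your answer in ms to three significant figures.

τ ≈ 1.04 ms

τ = L/R = (0.164 H)/(157 Ω) = 1.0446×10^-3 s.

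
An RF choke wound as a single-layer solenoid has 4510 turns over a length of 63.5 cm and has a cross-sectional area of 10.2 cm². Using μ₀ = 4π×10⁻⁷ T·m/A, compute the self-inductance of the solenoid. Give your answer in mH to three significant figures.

A = 10.2 cm² = 1.020×10^-3 m².
For a long solenoid, L = μ₀N²A/ℓ.
L = (4π×10⁻⁷)(4510)²(1.020×10^-3)/(0.635 m) = 4.106×10^-2 H.

L ≈ 41.1 mH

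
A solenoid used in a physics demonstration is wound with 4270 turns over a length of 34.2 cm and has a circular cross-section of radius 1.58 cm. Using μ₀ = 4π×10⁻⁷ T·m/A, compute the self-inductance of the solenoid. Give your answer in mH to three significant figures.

L ≈ 52.5 mH

A = πr² = π(1.580×10^-2 m)² = 7.843×10^-4 m².
For a long solenoid, L = μ₀N²A/ℓ.
L = (4π×10⁻⁷)(4270)²(7.843×10^-4)/(0.342 m) = 5.254×10^-2 H.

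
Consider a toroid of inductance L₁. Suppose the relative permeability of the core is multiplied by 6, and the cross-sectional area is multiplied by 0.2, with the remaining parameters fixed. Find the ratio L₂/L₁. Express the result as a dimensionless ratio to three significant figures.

For a toroid, L ∝ μᵣN²A/R.
L₂/L₁ = (6) × (0.2) = 1.20.

L₂/L₁ = 1.20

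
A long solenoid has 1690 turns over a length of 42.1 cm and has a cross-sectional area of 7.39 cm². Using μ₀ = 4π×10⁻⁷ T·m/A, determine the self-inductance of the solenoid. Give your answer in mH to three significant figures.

L ≈ 6.30 mH

A = 7.39 cm² = 7.390×10^-4 m².
For a long solenoid, L = μ₀N²A/ℓ.
L = (4π×10⁻⁷)(1690)²(7.390×10^-4)/(0.421 m) = 6.300×10^-3 H.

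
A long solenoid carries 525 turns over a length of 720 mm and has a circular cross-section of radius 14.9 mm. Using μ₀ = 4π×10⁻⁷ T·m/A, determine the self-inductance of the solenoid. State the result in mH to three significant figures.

L ≈ 0.336 mH

A = πr² = π(1.490×10^-2 m)² = 6.9746×10^-4 m².
For a long solenoid, L = μ₀N²A/ℓ.
L = (4π×10⁻⁷)(525)²(6.9746×10^-4)/(0.72 m) = 3.355×10^-4 H.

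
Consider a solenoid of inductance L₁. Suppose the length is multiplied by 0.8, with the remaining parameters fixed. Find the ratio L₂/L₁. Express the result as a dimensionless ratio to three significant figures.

L₂/L₁ = 1.25

For a solenoid, L ∝ μᵣN²A/ℓ.
L₂/L₁ = (0.8)^-1 = 1.25.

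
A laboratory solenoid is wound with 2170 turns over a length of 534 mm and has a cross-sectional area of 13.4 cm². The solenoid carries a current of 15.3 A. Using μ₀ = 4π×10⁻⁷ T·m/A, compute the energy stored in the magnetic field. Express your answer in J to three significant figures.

U ≈ 1.74 J

A = 13.4 cm² = 1.340×10^-3 m².
L = μ₀N²A/ℓ = (4π×10⁻⁷)(2170)²(1.340×10^-3)/(0.534) = 1.4849×10^-2 H.
U = ½LI² = ½(1.4849×10^-2)(15.3)² = 1.738 J.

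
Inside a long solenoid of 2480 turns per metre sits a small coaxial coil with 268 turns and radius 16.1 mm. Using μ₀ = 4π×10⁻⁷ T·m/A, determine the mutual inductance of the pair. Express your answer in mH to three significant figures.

The outer solenoid produces a uniform field B₁ = μ₀n₁I₁ across the inner coil,
so the flux linkage is N₂Φ = N₂B₁A₂ = μ₀n₁N₂A₂·I₁, giving M = μ₀n₁N₂A₂.
A₂ = πr² = π(1.610×10^-2 m)² = 8.143×10^-4 m².
M = (4π×10⁻⁷)(2480)(268)(8.143×10^-4) = 6.801×10^-4 H.

M ≈ 0.680 mH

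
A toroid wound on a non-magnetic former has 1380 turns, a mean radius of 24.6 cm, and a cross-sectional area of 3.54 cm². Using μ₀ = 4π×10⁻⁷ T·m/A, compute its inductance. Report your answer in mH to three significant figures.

For a thin toroid, L = μ₀N²A/(2πR).
L = (4π×10⁻⁷)(1380)²(3.540×10^-4) / (2π×0.246 m) = 5.481×10^-4 H.

L ≈ 0.548 mH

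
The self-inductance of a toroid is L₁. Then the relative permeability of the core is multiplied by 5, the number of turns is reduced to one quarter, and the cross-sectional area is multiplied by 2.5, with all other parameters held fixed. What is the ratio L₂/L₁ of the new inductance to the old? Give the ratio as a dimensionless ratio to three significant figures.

For a toroid, L ∝ μᵣN²A/R.
L₂/L₁ = (5) × (0.25)^2 × (2.5) = 0.781.

L₂/L₁ = 0.781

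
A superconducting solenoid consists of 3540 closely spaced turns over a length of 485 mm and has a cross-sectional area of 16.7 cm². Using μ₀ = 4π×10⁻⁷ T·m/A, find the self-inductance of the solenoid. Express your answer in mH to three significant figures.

A = 16.7 cm² = 1.670×10^-3 m².
For a long solenoid, L = μ₀N²A/ℓ.
L = (4π×10⁻⁷)(3540)²(1.670×10^-3)/(0.485 m) = 5.422×10^-2 H.

L ≈ 54.2 mH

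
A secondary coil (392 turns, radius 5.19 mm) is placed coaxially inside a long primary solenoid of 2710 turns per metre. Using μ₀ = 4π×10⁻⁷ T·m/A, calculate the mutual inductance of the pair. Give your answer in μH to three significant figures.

The outer solenoid produces a uniform field B₁ = μ₀n₁I₁ across the inner coil,
so the flux linkage is N₂Φ = N₂B₁A₂ = μ₀n₁N₂A₂·I₁, giving M = μ₀n₁N₂A₂.
A₂ = πr² = π(5.190×10^-3 m)² = 8.462×10^-5 m².
M = (4π×10⁻⁷)(2710)(392)(8.462×10^-5) = 1.130×10^-4 H.

M ≈ 113 μH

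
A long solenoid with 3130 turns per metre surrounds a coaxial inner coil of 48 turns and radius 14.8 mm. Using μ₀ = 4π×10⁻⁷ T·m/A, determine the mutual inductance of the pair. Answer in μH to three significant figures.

The outer solenoid produces a uniform field B₁ = μ₀n₁I₁ across the inner coil,
so the flux linkage is N₂Φ = N₂B₁A₂ = μ₀n₁N₂A₂·I₁, giving M = μ₀n₁N₂A₂.
A₂ = πr² = π(1.480×10^-2 m)² = 6.881×10^-4 m².
M = (4π×10⁻⁷)(3130)(48)(6.881×10^-4) = 1.299×10^-4 H.

M ≈ 130 μH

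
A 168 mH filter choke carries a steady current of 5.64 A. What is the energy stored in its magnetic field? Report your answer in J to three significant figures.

Stored magnetic energy: U = ½LI².
U = ½(0.168 H)(5.64 A)² = 2.672 J.

U ≈ 2.67 J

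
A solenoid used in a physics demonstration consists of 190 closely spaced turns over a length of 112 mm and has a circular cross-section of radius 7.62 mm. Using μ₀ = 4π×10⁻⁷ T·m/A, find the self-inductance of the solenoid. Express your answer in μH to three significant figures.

A = πr² = π(7.620×10^-3 m)² = 1.824×10^-4 m².
For a long solenoid, L = μ₀N²A/ℓ.
L = (4π×10⁻⁷)(190)²(1.824×10^-4)/(0.112 m) = 7.389×10^-5 H.

L ≈ 73.9 μH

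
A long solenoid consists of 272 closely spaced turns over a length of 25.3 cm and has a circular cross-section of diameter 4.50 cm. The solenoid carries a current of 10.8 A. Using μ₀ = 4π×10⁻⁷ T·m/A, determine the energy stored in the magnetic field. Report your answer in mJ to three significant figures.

A = π(d/2)² = π(2.250×10^-2 m)² = 1.590×10^-3 m².
L = μ₀N²A/ℓ = (4π×10⁻⁷)(272)²(1.590×10^-3)/(0.253) = 5.844×10^-4 H.
U = ½LI² = ½(5.844×10^-4)(10.8)² = 3.408×10^-2 J.

U ≈ 34.1 mJ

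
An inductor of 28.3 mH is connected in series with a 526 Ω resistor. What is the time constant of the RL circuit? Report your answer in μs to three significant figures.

τ ≈ 53.8 μs

τ = L/R = (2.830×10^-2 H)/(526 Ω) = 5.380×10^-5 s.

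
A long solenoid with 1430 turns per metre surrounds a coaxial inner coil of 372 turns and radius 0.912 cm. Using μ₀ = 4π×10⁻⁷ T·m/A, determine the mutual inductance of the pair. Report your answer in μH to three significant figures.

M ≈ 175 μH

The outer solenoid produces a uniform field B₁ = μ₀n₁I₁ across the inner coil,
so the flux linkage is N₂Φ = N₂B₁A₂ = μ₀n₁N₂A₂·I₁, giving M = μ₀n₁N₂A₂.
A₂ = πr² = π(9.120×10^-3 m)² = 2.613×10^-4 m².
M = (4π×10⁻⁷)(1430)(372)(2.613×10^-4) = 1.747×10^-4 H.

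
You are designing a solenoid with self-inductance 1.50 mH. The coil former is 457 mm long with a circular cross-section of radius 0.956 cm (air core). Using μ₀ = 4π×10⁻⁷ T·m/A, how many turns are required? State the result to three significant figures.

A = πr² = π(9.560×10^-3 m)² = 2.871×10^-4 m².
From L = μ₀N²A/ℓ, N = √(Lℓ / (μ₀A)).
N = √[(1.500×10^-3)(0.457) / ((4π×10⁻⁷)×2.871×10^-4)] = √(1.900×10^6) ≈ 1378.4.

N ≈ 1380 turns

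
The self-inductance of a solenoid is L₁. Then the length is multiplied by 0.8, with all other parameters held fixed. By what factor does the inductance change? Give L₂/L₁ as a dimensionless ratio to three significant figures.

L₂/L₁ = 1.25

For a solenoid, L ∝ μᵣN²A/ℓ.
L₂/L₁ = (0.8)^-1 = 1.25.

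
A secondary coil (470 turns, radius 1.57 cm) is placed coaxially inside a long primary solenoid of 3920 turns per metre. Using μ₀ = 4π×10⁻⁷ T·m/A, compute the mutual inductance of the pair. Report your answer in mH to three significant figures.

M ≈ 1.79 mH

The outer solenoid produces a uniform field B₁ = μ₀n₁I₁ across the inner coil,
so the flux linkage is N₂Φ = N₂B₁A₂ = μ₀n₁N₂A₂·I₁, giving M = μ₀n₁N₂A₂.
A₂ = πr² = π(1.570×10^-2 m)² = 7.744×10^-4 m².
M = (4π×10⁻⁷)(3920)(470)(7.744×10^-4) = 1.793×10^-3 H.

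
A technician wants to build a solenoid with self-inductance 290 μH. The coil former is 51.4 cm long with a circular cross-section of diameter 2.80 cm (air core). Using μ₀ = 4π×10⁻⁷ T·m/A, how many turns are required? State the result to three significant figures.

A = π(d/2)² = π(1.400×10^-2 m)² = 6.158×10^-4 m².
From L = μ₀N²A/ℓ, N = √(Lℓ / (μ₀A)).
N = √[(2.900×10^-4)(0.514) / ((4π×10⁻⁷)×6.158×10^-4)] = √(1.926×10^5) ≈ 438.9.

N ≈ 439 turns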